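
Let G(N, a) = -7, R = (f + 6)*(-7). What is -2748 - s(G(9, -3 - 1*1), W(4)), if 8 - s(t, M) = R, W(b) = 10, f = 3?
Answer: -2819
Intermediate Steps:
R = -63 (R = (3 + 6)*(-7) = 9*(-7) = -63)
s(t, M) = 71 (s(t, M) = 8 - 1*(-63) = 8 + 63 = 71)
-2748 - s(G(9, -3 - 1*1), W(4)) = -2748 - 1*71 = -2748 - 71 = -2819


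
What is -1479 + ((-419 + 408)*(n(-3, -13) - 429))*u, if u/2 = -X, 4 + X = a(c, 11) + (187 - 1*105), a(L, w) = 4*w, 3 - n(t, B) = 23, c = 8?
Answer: -1206595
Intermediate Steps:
n(t, B) = -20 (n(t, B) = 3 - 1*23 = 3 - 23 = -20)
X = 122 (X = -4 + (4*11 + (187 - 1*105)) = -4 + (44 + (187 - 105)) = -4 + (44 + 82) = -4 + 126 = 122)
u = -244 (u = 2*(-1*122) = 2*(-122) = -244)
-1479 + ((-419 + 408)*(n(-3, -13) - 429))*u = -1479 + ((-419 + 408)*(-20 - 429))*(-244) = -1479 - 11*(-449)*(-244) = -1479 + 4939*(-244) = -1479 - 1205116 = -1206595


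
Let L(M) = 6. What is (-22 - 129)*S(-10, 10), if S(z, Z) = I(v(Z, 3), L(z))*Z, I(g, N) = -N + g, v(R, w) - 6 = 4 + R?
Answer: -21140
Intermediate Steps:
v(R, w) = 10 + R (v(R, w) = 6 + (4 + R) = 10 + R)
I(g, N) = g - N
S(z, Z) = Z*(4 + Z) (S(z, Z) = ((10 + Z) - 1*6)*Z = ((10 + Z) - 6)*Z = (4 + Z)*Z = Z*(4 + Z))
(-22 - 129)*S(-10, 10) = (-22 - 129)*(10*(4 + 10)) = -1510*14 = -151*140 = -21140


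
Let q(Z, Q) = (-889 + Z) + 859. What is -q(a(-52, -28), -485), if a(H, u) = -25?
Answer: 55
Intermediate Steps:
q(Z, Q) = -30 + Z
-q(a(-52, -28), -485) = -(-30 - 25) = -1*(-55) = 55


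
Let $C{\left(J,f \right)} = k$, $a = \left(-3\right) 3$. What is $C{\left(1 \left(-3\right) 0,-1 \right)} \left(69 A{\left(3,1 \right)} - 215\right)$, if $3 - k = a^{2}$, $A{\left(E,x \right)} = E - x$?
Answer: $6006$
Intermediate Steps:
$a = -9$
$k = -78$ ($k = 3 - \left(-9\right)^{2} = 3 - 81 = -78$)
$C{\left(J,f \right)} = -78$
$C{\left(1 \left(-3\right) 0,-1 \right)} \left(69 A{\left(3,1 \right)} - 215\right) = - 78 \left(69 \left(3 - 1\right) - 215\right) = - 78 \left(69 \cdot 2 - 215\right) = - 78 \left(138 - 215\right) = \left(-78\right) \left(-77\right) = 6006$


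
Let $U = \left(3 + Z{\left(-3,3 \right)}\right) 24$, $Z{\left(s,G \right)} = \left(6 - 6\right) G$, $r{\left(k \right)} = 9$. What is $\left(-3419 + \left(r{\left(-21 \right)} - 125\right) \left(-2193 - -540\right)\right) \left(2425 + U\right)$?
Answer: $470257513$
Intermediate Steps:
$Z{\left(s,G \right)} = 0$ ($Z{\left(s,G \right)} = \left(6 - 6\right) G = 0 G = 0$)
$U = 72$ ($U = \left(3 + 0\right) 24 = 3 \cdot 24 = 72$)
$\left(-3419 + \left(r{\left(-21 \right)} - 125\right) \left(-2193 - -540\right)\right) \left(2425 + U\right) = \left(-3419 + \left(9 - 125\right) \left(-2193 - -540\right)\right) \left(2425 + 72\right) = \left(-3419 - 116 \left(-2193 + 540\right)\right) 2497 = \left(-3419 - -191748\right) 2497 = \left(-3419 + 191748\right) 2497 = 188329 \cdot 2497 = 470257513$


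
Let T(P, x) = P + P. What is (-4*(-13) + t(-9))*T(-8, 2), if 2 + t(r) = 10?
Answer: -960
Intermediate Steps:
T(P, x) = 2*P
t(r) = 8 (t(r) = -2 + 10 = 8)
(-4*(-13) + t(-9))*T(-8, 2) = (-4*(-13) + 8)*(2*(-8)) = (52 + 8)*(-16) = 60*(-16) = -960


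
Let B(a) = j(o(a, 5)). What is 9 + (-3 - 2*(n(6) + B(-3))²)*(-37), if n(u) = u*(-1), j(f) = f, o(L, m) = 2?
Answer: 1304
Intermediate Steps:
B(a) = 2
n(u) = -u
9 + (-3 - 2*(n(6) + B(-3))²)*(-37) = 9 + (-3 - 2*(-1*6 + 2)²)*(-37) = 9 + (-3 - 2*(-6 + 2)²)*(-37) = 9 + (-3 - 2*(-4)²)*(-37) = 9 + (-3 - 2*16)*(-37) = 9 + (-3 - 32)*(-37) = 9 - 35*(-37) = 9 + 1295 = 1304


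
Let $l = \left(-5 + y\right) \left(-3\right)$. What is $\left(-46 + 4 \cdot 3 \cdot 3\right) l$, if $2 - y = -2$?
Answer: $-30$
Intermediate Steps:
$y = 4$ ($y = 2 - -2 = 2 + 2 = 4$)
$l = 3$ ($l = \left(-5 + 4\right) \left(-3\right) = \left(-1\right) \left(-3\right) = 3$)
$\left(-46 + 4 \cdot 3 \cdot 3\right) l = \left(-46 + 4 \cdot 3 \cdot 3\right) 3 = \left(-46 + 12 \cdot 3\right) 3 = \left(-46 + 36\right) 3 = \left(-10\right) 3 = -30$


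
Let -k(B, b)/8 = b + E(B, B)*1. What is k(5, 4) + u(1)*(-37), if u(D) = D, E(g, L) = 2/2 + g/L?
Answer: -85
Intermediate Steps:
E(g, L) = 1 + g/L (E(g, L) = 2*(1/2) + g/L = 1 + g/L)
k(B, b) = -16 - 8*b (k(B, b) = -8*(b + ((B + B)/B)*1) = -8*(b + ((2*B)/B)*1) = -8*(b + 2*1) = -8*(b + 2) = -8*(2 + b) = -16 - 8*b)
k(5, 4) + u(1)*(-37) = (-16 - 8*4) + 1*(-37) = (-16 - 32) - 37 = -48 - 37 = -85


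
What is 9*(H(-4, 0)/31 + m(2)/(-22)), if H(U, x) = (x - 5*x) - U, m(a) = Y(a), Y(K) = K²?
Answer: -162/341 ≈ -0.47507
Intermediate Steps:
m(a) = a²
H(U, x) = -U - 4*x (H(U, x) = -4*x - U = -U - 4*x)
9*(H(-4, 0)/31 + m(2)/(-22)) = 9*((-1*(-4) - 4*0)/31 + 2²/(-22)) = 9*((4 + 0)*(1/31) + 4*(-1/22)) = 9*(4*(1/31) - 2/11) = 9*(4/31 - 2/11) = 9*(-18/341) = -162/341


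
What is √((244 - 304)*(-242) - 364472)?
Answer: 16*I*√1367 ≈ 591.57*I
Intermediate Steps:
√((244 - 304)*(-242) - 364472) = √(-60*(-242) - 364472) = √(14520 - 364472) = √(-349952) = 16*I*√1367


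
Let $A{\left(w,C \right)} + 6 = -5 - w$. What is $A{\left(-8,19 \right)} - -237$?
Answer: $234$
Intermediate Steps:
$A{\left(w,C \right)} = -11 - w$ ($A{\left(w,C \right)} = -6 - \left(5 + w\right) = -11 - w$)
$A{\left(-8,19 \right)} - -237 = \left(-11 - -8\right) - -237 = \left(-11 + 8\right) + 237 = -3 + 237 = 234$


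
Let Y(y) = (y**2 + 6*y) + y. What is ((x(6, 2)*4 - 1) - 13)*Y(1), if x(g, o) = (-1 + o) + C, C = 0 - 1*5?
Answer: -240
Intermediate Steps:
C = -5 (C = 0 - 5 = -5)
x(g, o) = -6 + o (x(g, o) = (-1 + o) - 5 = -6 + o)
Y(y) = y**2 + 7*y
((x(6, 2)*4 - 1) - 13)*Y(1) = (((-6 + 2)*4 - 1) - 13)*(1*(7 + 1)) = ((-4*4 - 1) - 13)*(1*8) = ((-16 - 1) - 13)*8 = (-17 - 13)*8 = -30*8 = -240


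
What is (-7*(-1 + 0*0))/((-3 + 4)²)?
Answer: 7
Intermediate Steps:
(-7*(-1 + 0*0))/((-3 + 4)²) = (-7*(-1 + 0))/(1²) = -7*(-1)/1 = 7*1 = 7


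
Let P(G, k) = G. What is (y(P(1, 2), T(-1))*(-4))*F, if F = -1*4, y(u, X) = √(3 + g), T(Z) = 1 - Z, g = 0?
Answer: 16*√3 ≈ 27.713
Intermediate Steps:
y(u, X) = √3 (y(u, X) = √(3 + 0) = √3)
F = -4
(y(P(1, 2), T(-1))*(-4))*F = (√3*(-4))*(-4) = -4*√3*(-4) = 16*√3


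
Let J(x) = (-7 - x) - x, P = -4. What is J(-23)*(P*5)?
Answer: -780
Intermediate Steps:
J(x) = -7 - 2*x
J(-23)*(P*5) = (-7 - 2*(-23))*(-4*5) = (-7 + 46)*(-20) = 39*(-20) = -780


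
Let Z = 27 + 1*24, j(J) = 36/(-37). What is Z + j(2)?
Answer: 1851/37 ≈ 50.027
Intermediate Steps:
j(J) = -36/37 (j(J) = 36*(-1/37) = -36/37)
Z = 51 (Z = 27 + 24 = 51)
Z + j(2) = 51 - 36/37 = 1851/37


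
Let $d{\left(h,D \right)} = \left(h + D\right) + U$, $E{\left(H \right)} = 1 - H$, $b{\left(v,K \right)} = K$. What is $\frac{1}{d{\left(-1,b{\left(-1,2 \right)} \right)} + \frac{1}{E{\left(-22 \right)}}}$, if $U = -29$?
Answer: $- \frac{23}{643} \approx -0.03577$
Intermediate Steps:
$d{\left(h,D \right)} = -29 + D + h$ ($d{\left(h,D \right)} = \left(h + D\right) - 29 = \left(D + h\right) - 29 = -29 + D + h$)
$\frac{1}{d{\left(-1,b{\left(-1,2 \right)} \right)} + \frac{1}{E{\left(-22 \right)}}} = \frac{1}{\left(-29 + 2 - 1\right) + \frac{1}{1 - -22}} = \frac{1}{-28 + \frac{1}{1 + 22}} = \frac{1}{-28 + \frac{1}{23}} = \frac{1}{- \frac{643}{23}} = - \frac{23}{643}$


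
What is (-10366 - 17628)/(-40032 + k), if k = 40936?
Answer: -13997/452 ≈ -30.967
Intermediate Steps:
(-10366 - 17628)/(-40032 + k) = (-10366 - 17628)/(-40032 + 40936) = -27994/904 = -27994*1/904 = -13997/452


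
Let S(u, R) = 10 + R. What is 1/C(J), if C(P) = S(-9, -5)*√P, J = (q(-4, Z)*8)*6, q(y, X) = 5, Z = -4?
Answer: √15/300 ≈ 0.012910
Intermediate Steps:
J = 240 (J = (5*8)*6 = 40*6 = 240)
C(P) = 5*√P (C(P) = (10 - 5)*√P = 5*√P)
1/C(J) = 1/(5*√240) = 1/(5*(4*√15)) = 1/(20*√15) = √15/300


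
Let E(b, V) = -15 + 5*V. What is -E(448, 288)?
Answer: -1425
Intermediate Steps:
-E(448, 288) = -(-15 + 5*288) = -(-15 + 1440) = -1*1425 = -1425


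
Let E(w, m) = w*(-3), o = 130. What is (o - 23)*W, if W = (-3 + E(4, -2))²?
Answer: 24075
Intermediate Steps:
E(w, m) = -3*w
W = 225 (W = (-3 - 3*4)² = (-3 - 12)² = (-15)² = 225)
(o - 23)*W = (130 - 23)*225 = 107*225 = 24075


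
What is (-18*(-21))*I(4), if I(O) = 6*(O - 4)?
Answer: 0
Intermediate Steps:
I(O) = -24 + 6*O (I(O) = 6*(-4 + O) = -24 + 6*O)
(-18*(-21))*I(4) = (-18*(-21))*(-24 + 6*4) = 378*(-24 + 24) = 378*0 = 0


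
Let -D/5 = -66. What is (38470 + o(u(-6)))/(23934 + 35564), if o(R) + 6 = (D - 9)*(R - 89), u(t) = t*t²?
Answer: -59441/59498 ≈ -0.99904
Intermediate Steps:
D = 330 (D = -5*(-66) = 330)
u(t) = t³
o(R) = -28575 + 321*R (o(R) = -6 + (330 - 9)*(R - 89) = -6 + 321*(-89 + R) = -6 + (-28569 + 321*R) = -28575 + 321*R)
(38470 + o(u(-6)))/(23934 + 35564) = (38470 + (-28575 + 321*(-6)³))/(23934 + 35564) = (38470 + (-28575 + 321*(-216)))/59498 = (38470 + (-28575 - 69336))*(1/59498) = (38470 - 97911)*(1/59498) = -59441*1/59498 = -59441/59498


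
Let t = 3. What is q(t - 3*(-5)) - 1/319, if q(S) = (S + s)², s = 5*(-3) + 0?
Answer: 2870/319 ≈ 8.9969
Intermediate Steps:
s = -15 (s = -15 + 0 = -15)
q(S) = (-15 + S)² (q(S) = (S - 15)² = (-15 + S)²)
q(t - 3*(-5)) - 1/319 = (-15 + (3 - 3*(-5)))² - 1/319 = (-15 + (3 + 15))² - 1*1/319 = (-15 + 18)² - 1/319 = 3² - 1/319 = 9 - 1/319 = 2870/319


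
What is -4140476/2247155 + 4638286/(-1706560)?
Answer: -1748891829889/383490483680 ≈ -4.5605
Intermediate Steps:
-4140476/2247155 + 4638286/(-1706560) = -4140476*1/2247155 + 4638286*(-1/1706560) = -4140476/2247155 - 2319143/853280 = -1748891829889/383490483680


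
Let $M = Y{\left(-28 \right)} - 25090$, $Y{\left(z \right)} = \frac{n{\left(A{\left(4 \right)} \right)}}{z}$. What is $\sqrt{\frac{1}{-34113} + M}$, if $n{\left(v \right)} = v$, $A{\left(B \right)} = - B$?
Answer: $\frac{2 i \sqrt{357663075142611}}{238791} \approx 158.4 i$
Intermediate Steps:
$Y{\left(z \right)} = - \frac{4}{z}$ ($Y{\left(z \right)} = \frac{\left(-1\right) 4}{z} = - \frac{4}{z}$)
$M = - \frac{175629}{7}$ ($M = - \frac{4}{-28} - 25090 = \left(-4\right) \left(- \frac{1}{28}\right) - 25090 = \frac{1}{7} - 25090 = - \frac{175629}{7} \approx -25090.0$)
$\sqrt{\frac{1}{-34113} + M} = \sqrt{\frac{1}{-34113} - \frac{175629}{7}} = \sqrt{- \frac{1}{34113} - \frac{175629}{7}} = \sqrt{- \frac{5991232084}{238791}} = \frac{2 i \sqrt{357663075142611}}{238791}$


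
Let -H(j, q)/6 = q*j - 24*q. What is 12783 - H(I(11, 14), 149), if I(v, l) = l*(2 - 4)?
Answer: -33705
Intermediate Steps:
I(v, l) = -2*l (I(v, l) = l*(-2) = -2*l)
H(j, q) = 144*q - 6*j*q (H(j, q) = -6*(q*j - 24*q) = -6*(j*q - 24*q) = -6*(-24*q + j*q) = 144*q - 6*j*q)
12783 - H(I(11, 14), 149) = 12783 - 6*149*(24 - (-2)*14) = 12783 - 6*149*(24 - 1*(-28)) = 12783 - 6*149*(24 + 28) = 12783 - 6*149*52 = 12783 - 1*46488 = 12783 - 46488 = -33705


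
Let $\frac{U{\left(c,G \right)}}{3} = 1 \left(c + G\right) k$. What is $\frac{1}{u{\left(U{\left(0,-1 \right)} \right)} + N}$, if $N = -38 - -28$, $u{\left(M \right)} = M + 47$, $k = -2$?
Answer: $\frac{1}{43} \approx 0.023256$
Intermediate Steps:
$U{\left(c,G \right)} = - 6 G - 6 c$ ($U{\left(c,G \right)} = 3 \cdot 1 \left(c + G\right) \left(-2\right) = 3 \cdot 1 \left(G + c\right) \left(-2\right) = 3 \left(G + c\right) \left(-2\right) = 3 \left(- 2 G - 2 c\right) = - 6 G - 6 c$)
$u{\left(M \right)} = 47 + M$
$N = -10$ ($N = -38 + 28 = -10$)
$\frac{1}{u{\left(U{\left(0,-1 \right)} \right)} + N} = \frac{1}{\left(47 - -6\right) - 10} = \frac{1}{\left(47 + \left(6 + 0\right)\right) - 10} = \frac{1}{\left(47 + 6\right) - 10} = \frac{1}{53 - 10} = \frac{1}{43}$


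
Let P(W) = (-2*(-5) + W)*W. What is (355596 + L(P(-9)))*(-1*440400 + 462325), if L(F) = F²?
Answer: 7798218225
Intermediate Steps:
P(W) = W*(10 + W) (P(W) = (10 + W)*W = W*(10 + W))
(355596 + L(P(-9)))*(-1*440400 + 462325) = (355596 + (-9*(10 - 9))²)*(-1*440400 + 462325) = (355596 + (-9*1)²)*(-440400 + 462325) = (355596 + (-9)²)*21925 = (355596 + 81)*21925 = 355677*21925 = 7798218225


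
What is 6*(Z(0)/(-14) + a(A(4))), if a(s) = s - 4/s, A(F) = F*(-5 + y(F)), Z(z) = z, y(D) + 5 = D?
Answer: -143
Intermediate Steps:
y(D) = -5 + D
A(F) = F*(-10 + F) (A(F) = F*(-5 + (-5 + F)) = F*(-10 + F))
6*(Z(0)/(-14) + a(A(4))) = 6*(0/(-14) + (4*(-10 + 4) - 4*1/(4*(-10 + 4)))) = 6*(0*(-1/14) + (4*(-6) - 4/(4*(-6)))) = 6*(0 + (-24 - 4/(-24))) = 6*(0 + (-24 - 4*(-1/24))) = 6*(0 + (-24 + ⅙)) = 6*(0 - 143/6) = 6*(-143/6) = -143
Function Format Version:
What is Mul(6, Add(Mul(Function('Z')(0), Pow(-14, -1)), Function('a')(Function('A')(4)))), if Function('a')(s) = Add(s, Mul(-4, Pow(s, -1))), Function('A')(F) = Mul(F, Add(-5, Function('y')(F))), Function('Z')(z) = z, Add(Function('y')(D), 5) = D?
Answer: -143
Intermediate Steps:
Function('y')(D) = Add(-5, D)
Function('A')(F) = Mul(F, Add(-10, F)) (Function('A')(F) = Mul(F, Add(-5, Add(-5, F))) = Mul(F, Add(-10, F)))
Mul(6, Add(Mul(Function('Z')(0), Pow(-14, -1)), Function('a')(Function('A')(4)))) = Mul(6, Add(Mul(0, Pow(-14, -1)), Add(Mul(4, Add(-10, 4)), Mul(-4, Pow(Mul(4, Add(-10, 4)), -1))))) = Mul(6, Add(Mul(0, Rational(-1, 14)), Add(Mul(4, -6), Mul(-4, Pow(Mul(4, -6), -1))))) = Mul(6, Add(0, Add(-24, Mul(-4, Pow(-24, -1))))) = Mul(6, Add(0, Add(-24, Mul(-4, Rational(-1, 24))))) = Mul(6, Add(0, Add(-24, Rational(1, 6)))) = Mul(6, Add(0, Rational(-143, 6))) = Mul(6, Rational(-143, 6)) = -143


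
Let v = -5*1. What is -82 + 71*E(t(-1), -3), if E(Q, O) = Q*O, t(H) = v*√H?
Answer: -82 + 1065*I ≈ -82.0 + 1065.0*I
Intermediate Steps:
v = -5
t(H) = -5*√H
E(Q, O) = O*Q
-82 + 71*E(t(-1), -3) = -82 + 71*(-(-15)*√(-1)) = -82 + 71*(-(-15)*I) = -82 + 71*(15*I) = -82 + 1065*I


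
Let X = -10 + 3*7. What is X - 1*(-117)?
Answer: 128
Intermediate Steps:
X = 11 (X = -10 + 21 = 11)
X - 1*(-117) = 11 - 1*(-117) = 11 + 117 = 128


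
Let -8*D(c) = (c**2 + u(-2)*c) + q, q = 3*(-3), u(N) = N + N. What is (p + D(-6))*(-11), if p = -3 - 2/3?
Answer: 2651/24 ≈ 110.46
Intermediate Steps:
u(N) = 2*N
q = -9
D(c) = 9/8 + c/2 - c**2/8 (D(c) = -((c**2 + (2*(-2))*c) - 9)/8 = -((c**2 - 4*c) - 9)/8 = -(-9 + c**2 - 4*c)/8 = 9/8 + c/2 - c**2/8)
p = -11/3 (p = -3 + (1/3)*(-2) = -3 - 2/3 = -11/3 ≈ -3.6667)
(p + D(-6))*(-11) = (-11/3 + (9/8 + (1/2)*(-6) - 1/8*(-6)**2))*(-11) = (-11/3 + (9/8 - 3 - 1/8*36))*(-11) = (-11/3 + (9/8 - 3 - 9/2))*(-11) = (-11/3 - 51/8)*(-11) = -241/24*(-11) = 2651/24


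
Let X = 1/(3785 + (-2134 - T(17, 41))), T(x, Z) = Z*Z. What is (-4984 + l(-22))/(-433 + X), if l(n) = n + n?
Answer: 150840/12991 ≈ 11.611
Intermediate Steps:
T(x, Z) = Z²
l(n) = 2*n
X = -1/30 (X = 1/(3785 + (-2134 - 1*41²)) = 1/(3785 + (-2134 - 1*1681)) = 1/(3785 + (-2134 - 1681)) = 1/(3785 - 3815) = 1/(-30) = -1/30 ≈ -0.033333)
(-4984 + l(-22))/(-433 + X) = (-4984 + 2*(-22))/(-433 - 1/30) = (-4984 - 44)/(-12991/30) = -5028*(-30/12991) = 150840/12991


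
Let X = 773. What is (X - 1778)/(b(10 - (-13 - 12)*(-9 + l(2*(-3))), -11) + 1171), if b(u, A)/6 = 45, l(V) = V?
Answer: -1005/1441 ≈ -0.69743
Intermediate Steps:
b(u, A) = 270 (b(u, A) = 6*45 = 270)
(X - 1778)/(b(10 - (-13 - 12)*(-9 + l(2*(-3))), -11) + 1171) = (773 - 1778)/(270 + 1171) = -1005/1441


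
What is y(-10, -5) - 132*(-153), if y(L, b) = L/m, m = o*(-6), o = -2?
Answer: 121171/6 ≈ 20195.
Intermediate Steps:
m = 12 (m = -2*(-6) = 12)
y(L, b) = L/12
y(-10, -5) - 132*(-153) = (1/12)*(-10) - 132*(-153) = -5/6 + 20196 = 121171/6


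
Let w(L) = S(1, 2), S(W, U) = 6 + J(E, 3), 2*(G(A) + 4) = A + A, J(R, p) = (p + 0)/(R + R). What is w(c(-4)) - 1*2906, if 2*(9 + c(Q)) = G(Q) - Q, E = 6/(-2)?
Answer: -5801/2 ≈ -2900.5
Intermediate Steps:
E = -3 (E = 6*(-½) = -3)
J(R, p) = p/(2*R) (J(R, p) = p/((2*R)) = p*(1/(2*R)) = p/(2*R))
G(A) = -4 + A (G(A) = -4 + (A + A)/2 = -4 + (2*A)/2 = -4 + A)
c(Q) = -11 (c(Q) = -9 + ((-4 + Q) - Q)/2 = -9 + (½)*(-4) = -9 - 2 = -11)
S(W, U) = 11/2 (S(W, U) = 6 + (½)*3/(-3) = 6 + (½)*3*(-⅓) = 6 - ½ = 11/2)
w(L) = 11/2
w(c(-4)) - 1*2906 = 11/2 - 1*2906 = 11/2 - 2906 = -5801/2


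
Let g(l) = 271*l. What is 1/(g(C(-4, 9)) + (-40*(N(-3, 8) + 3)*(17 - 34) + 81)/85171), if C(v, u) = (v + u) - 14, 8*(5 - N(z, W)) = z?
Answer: -85171/207726293 ≈ -0.00041002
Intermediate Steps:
N(z, W) = 5 - z/8
C(v, u) = -14 + u + v (C(v, u) = (u + v) - 14 = -14 + u + v)
1/(g(C(-4, 9)) + (-40*(N(-3, 8) + 3)*(17 - 34) + 81)/85171) = 1/(271*(-14 + 9 - 4) + (-40*((5 - ⅛*(-3)) + 3)*(17 - 34) + 81)/85171) = 1/(271*(-9) + (-40*((5 + 3/8) + 3)*(-17) + 81)*(1/85171)) = 1/(-2439 + (-40*(43/8 + 3)*(-17) + 81)*(1/85171)) = 1/(-2439 + (-335*(-17) + 81)*(1/85171)) = 1/(-2439 + (-40*(-1139/8) + 81)*(1/85171)) = 1/(-2439 + (5695 + 81)*(1/85171)) = 1/(-2439 + 5776*(1/85171)) = 1/(-2439 + 5776/85171) = 1/(-207726293/85171) = -85171/207726293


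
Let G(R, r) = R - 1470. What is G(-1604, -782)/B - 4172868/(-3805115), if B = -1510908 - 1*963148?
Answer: 5167803018059/4707033798220 ≈ 1.0979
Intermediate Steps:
G(R, r) = -1470 + R
B = -2474056 (B = -1510908 - 963148 = -2474056)
G(-1604, -782)/B - 4172868/(-3805115) = (-1470 - 1604)/(-2474056) - 4172868/(-3805115) = -3074*(-1/2474056) - 4172868*(-1/3805115) = 1537/1237028 + 4172868/3805115 = 5167803018059/4707033798220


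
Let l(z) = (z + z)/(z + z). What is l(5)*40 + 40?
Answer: 80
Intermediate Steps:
l(z) = 1 (l(z) = (2*z)/((2*z)) = (2*z)*(1/(2*z)) = 1)
l(5)*40 + 40 = 1*40 + 40 = 40 + 40 = 80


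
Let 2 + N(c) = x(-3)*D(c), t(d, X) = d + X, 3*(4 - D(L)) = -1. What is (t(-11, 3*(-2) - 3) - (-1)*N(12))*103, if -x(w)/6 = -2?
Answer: 3090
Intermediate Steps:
x(w) = 12 (x(w) = -6*(-2) = 12)
D(L) = 13/3 (D(L) = 4 - ⅓*(-1) = 4 + ⅓ = 13/3)
t(d, X) = X + d
N(c) = 50 (N(c) = -2 + 12*(13/3) = -2 + 52 = 50)
(t(-11, 3*(-2) - 3) - (-1)*N(12))*103 = (((3*(-2) - 3) - 11) - (-1)*50)*103 = (((-6 - 3) - 11) - 1*(-50))*103 = ((-9 - 11) + 50)*103 = (-20 + 50)*103 = 30*103 = 3090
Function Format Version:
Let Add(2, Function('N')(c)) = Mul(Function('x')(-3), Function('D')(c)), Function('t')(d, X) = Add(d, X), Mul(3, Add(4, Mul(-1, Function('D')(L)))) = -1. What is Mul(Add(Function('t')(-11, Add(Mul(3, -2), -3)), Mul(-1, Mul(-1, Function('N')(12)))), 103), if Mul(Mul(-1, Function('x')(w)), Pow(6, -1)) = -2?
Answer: 3090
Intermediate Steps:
Function('x')(w) = 12 (Function('x')(w) = Mul(-6, -2) = 12)
Function('D')(L) = Rational(13, 3) (Function('D')(L) = Add(4, Mul(Rational(-1, 3), -1)) = Add(4, Rational(1, 3)) = Rational(13, 3))
Function('t')(d, X) = Add(X, d)
Function('N')(c) = 50 (Function('N')(c) = Add(-2, Mul(12, Rational(13, 3))) = Add(-2, 52) = 50)
Mul(Add(Function('t')(-11, Add(Mul(3, -2), -3)), Mul(-1, Mul(-1, Function('N')(12)))), 103) = Mul(Add(Add(Add(Mul(3, -2), -3), -11), Mul(-1, Mul(-1, 50))), 103) = Mul(Add(Add(Add(-6, -3), -11), Mul(-1, -50)), 103) = Mul(Add(Add(-9, -11), 50), 103) = Mul(Add(-20, 50), 103) = Mul(30, 103) = 3090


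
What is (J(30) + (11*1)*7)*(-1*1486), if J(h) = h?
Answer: -159002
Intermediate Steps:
(J(30) + (11*1)*7)*(-1*1486) = (30 + (11*1)*7)*(-1*1486) = (30 + 11*7)*(-1486) = (30 + 77)*(-1486) = 107*(-1486) = -159002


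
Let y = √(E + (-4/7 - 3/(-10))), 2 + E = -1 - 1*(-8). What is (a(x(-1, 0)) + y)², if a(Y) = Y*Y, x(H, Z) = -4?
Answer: (1120 + √23170)²/4900 ≈ 330.31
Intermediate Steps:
E = 5 (E = -2 + (-1 - 1*(-8)) = -2 + (-1 + 8) = -2 + 7 = 5)
a(Y) = Y²
y = √23170/70 (y = √(5 + (-4/7 - 3/(-10))) = √(5 + (-4*⅐ - 3*(-⅒))) = √(5 + (-4/7 + 3/10)) = √(5 - 19/70) = √(331/70) = √23170/70 ≈ 2.1745)
(a(x(-1, 0)) + y)² = ((-4)² + √23170/70)² = (16 + √23170/70)²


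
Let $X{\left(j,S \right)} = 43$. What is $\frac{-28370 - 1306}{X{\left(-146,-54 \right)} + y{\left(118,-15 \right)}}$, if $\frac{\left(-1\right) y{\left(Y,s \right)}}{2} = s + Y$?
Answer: $\frac{29676}{163} \approx 182.06$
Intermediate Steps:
$y{\left(Y,s \right)} = - 2 Y - 2 s$ ($y{\left(Y,s \right)} = - 2 \left(s + Y\right) = - 2 \left(Y + s\right) = - 2 Y - 2 s$)
$\frac{-28370 - 1306}{X{\left(-146,-54 \right)} + y{\left(118,-15 \right)}} = \frac{-28370 - 1306}{43 - 206} = - \frac{29676}{43 + \left(-236 + 30\right)} = - \frac{29676}{43 - 206} = - \frac{29676}{-163} = \left(-29676\right) \left(- \frac{1}{163}\right) = \frac{29676}{163}$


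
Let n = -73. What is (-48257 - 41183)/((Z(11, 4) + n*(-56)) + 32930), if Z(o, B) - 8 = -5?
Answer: -89440/37021 ≈ -2.4159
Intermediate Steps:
Z(o, B) = 3 (Z(o, B) = 8 - 5 = 3)
(-48257 - 41183)/((Z(11, 4) + n*(-56)) + 32930) = (-48257 - 41183)/((3 - 73*(-56)) + 32930) = -89440/((3 + 4088) + 32930) = -89440/(4091 + 32930) = -89440/37021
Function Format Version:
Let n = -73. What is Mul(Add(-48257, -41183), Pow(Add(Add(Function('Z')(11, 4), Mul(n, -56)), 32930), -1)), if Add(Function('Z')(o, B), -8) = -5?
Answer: Rational(-89440, 37021) ≈ -2.4159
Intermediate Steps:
Function('Z')(o, B) = 3 (Function('Z')(o, B) = Add(8, -5) = 3)
Mul(Add(-48257, -41183), Pow(Add(Add(Function('Z')(11, 4), Mul(n, -56)), 32930), -1)) = Mul(Add(-48257, -41183), Pow(Add(Add(3, Mul(-73, -56)), 32930), -1)) = Mul(-89440, Pow(Add(Add(3, 4088), 32930), -1)) = Mul(-89440, Pow(Add(4091, 32930), -1)) = Mul(-89440, Pow(37021, -1)) = Mul(-89440, Rational(1, 37021)) = Rational(-89440, 37021)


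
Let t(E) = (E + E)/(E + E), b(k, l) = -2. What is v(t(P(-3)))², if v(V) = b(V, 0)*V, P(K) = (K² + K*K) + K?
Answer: 4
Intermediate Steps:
P(K) = K + 2*K² (P(K) = (K² + K²) + K = 2*K² + K = K + 2*K²)
t(E) = 1 (t(E) = (2*E)/((2*E)) = (2*E)*(1/(2*E)) = 1)
v(V) = -2*V
v(t(P(-3)))² = (-2*1)² = (-2)² = 4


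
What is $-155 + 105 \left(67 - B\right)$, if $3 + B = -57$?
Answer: $13180$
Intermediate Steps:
$B = -60$ ($B = -3 - 57 = -60$)
$-155 + 105 \left(67 - B\right) = -155 + 105 \left(67 - -60\right) = -155 + 105 \left(67 + 60\right) = -155 + 105 \cdot 127 = -155 + 13335 = 13180$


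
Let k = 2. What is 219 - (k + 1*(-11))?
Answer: 228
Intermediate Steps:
219 - (k + 1*(-11)) = 219 - (2 + 1*(-11)) = 219 - (2 - 11) = 219 - 1*(-9) = 219 + 9 = 228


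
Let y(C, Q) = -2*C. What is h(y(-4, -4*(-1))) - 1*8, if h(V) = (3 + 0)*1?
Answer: -5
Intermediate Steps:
h(V) = 3 (h(V) = 3*1 = 3)
h(y(-4, -4*(-1))) - 1*8 = 3 - 1*8 = 3 - 8 = -5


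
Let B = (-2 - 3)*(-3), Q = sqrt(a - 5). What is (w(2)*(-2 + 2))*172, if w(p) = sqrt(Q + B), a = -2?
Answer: 0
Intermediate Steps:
Q = I*sqrt(7) (Q = sqrt(-2 - 5) = sqrt(-7) = I*sqrt(7) ≈ 2.6458*I)
B = 15 (B = -5*(-3) = 15)
w(p) = sqrt(15 + I*sqrt(7)) (w(p) = sqrt(I*sqrt(7) + 15) = sqrt(15 + I*sqrt(7)))
(w(2)*(-2 + 2))*172 = (sqrt(15 + I*sqrt(7))*(-2 + 2))*172 = (sqrt(15 + I*sqrt(7))*0)*172 = 0*172 = 0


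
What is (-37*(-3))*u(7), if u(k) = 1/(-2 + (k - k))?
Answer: -111/2 ≈ -55.500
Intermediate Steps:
u(k) = -½ (u(k) = 1/(-2 + 0) = 1/(-2) = -½)
(-37*(-3))*u(7) = -37*(-3)*(-½) = 111*(-½) = -111/2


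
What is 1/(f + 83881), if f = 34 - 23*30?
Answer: 1/83225 ≈ 1.2016e-5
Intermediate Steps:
f = -656 (f = 34 - 690 = -656)
1/(f + 83881) = 1/(-656 + 83881) = 1/83225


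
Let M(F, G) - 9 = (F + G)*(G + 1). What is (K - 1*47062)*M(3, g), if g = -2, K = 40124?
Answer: -55504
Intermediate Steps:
M(F, G) = 9 + (1 + G)*(F + G) (M(F, G) = 9 + (F + G)*(G + 1) = 9 + (F + G)*(1 + G) = 9 + (1 + G)*(F + G))
(K - 1*47062)*M(3, g) = (40124 - 1*47062)*(9 + 3 - 2 + (-2)**2 + 3*(-2)) = (40124 - 47062)*(9 + 3 - 2 + 4 - 6) = -6938*8 = -55504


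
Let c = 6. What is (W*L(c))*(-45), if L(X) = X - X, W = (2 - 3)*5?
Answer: 0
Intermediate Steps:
W = -5 (W = -1*5 = -5)
L(X) = 0
(W*L(c))*(-45) = -5*0*(-45) = 0*(-45) = 0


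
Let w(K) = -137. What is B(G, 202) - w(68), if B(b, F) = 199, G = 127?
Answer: 336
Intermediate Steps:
B(G, 202) - w(68) = 199 - 1*(-137) = 199 + 137 = 336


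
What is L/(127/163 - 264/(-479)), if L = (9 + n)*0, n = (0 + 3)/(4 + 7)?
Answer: 0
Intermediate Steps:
n = 3/11 ≈ 0.27273
L = 0 (L = (9 + 3/11)*0 = (102/11)*0 = 0)
L/(127/163 - 264/(-479)) = 0/(127/163 - 264/(-479)) = 0/(127*(1/163) - 264*(-1/479)) = 0/(127/163 + 264/479) = 0/(103865/78077) = 0*(78077/103865) = 0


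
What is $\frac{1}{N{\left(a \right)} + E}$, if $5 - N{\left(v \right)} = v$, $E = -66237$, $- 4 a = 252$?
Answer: $- \frac{1}{66169} \approx -1.5113 \cdot 10^{-5}$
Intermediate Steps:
$a = -63$ ($a = \left(- \frac{1}{4}\right) 252 = -63$)
$N{\left(v \right)} = 5 - v$
$\frac{1}{N{\left(a \right)} + E} = \frac{1}{\left(5 - -63\right) - 66237} = \frac{1}{\left(5 + 63\right) - 66237} = \frac{1}{68 - 66237} = \frac{1}{-66169} = - \frac{1}{66169}$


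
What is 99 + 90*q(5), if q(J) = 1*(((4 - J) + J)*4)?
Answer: 1539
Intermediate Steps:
q(J) = 16 (q(J) = 1*(4*4) = 1*16 = 16)
99 + 90*q(5) = 99 + 90*16 = 99 + 1440 = 1539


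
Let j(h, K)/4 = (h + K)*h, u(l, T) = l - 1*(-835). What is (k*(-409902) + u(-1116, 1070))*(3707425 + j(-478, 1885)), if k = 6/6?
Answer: -417254965103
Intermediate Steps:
u(l, T) = 835 + l (u(l, T) = l + 835 = 835 + l)
j(h, K) = 4*h*(K + h) (j(h, K) = 4*((h + K)*h) = 4*((K + h)*h) = 4*(h*(K + h)) = 4*h*(K + h))
k = 1 (k = 6*(⅙) = 1)
(k*(-409902) + u(-1116, 1070))*(3707425 + j(-478, 1885)) = (1*(-409902) + (835 - 1116))*(3707425 + 4*(-478)*(1885 - 478)) = (-409902 - 281)*(3707425 + 4*(-478)*1407) = -410183*(3707425 - 2690184) = -410183*1017241 = -417254965103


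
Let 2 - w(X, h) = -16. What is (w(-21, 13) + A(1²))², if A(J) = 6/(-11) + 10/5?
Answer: 45796/121 ≈ 378.48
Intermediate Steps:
A(J) = 16/11 (A(J) = 6*(-1/11) + 10*(⅕) = -6/11 + 2 = 16/11)
w(X, h) = 18 (w(X, h) = 2 - 1*(-16) = 2 + 16 = 18)
(w(-21, 13) + A(1²))² = (18 + 16/11)² = (214/11)² = 45796/121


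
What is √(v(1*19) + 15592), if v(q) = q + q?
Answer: √15630 ≈ 125.02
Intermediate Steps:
v(q) = 2*q
√(v(1*19) + 15592) = √(2*(1*19) + 15592) = √(2*19 + 15592) = √(38 + 15592) = √15630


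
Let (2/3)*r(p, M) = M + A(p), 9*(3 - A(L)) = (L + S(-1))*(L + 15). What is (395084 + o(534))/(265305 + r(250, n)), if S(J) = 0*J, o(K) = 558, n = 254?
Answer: 2373852/1527893 ≈ 1.5537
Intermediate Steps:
S(J) = 0
A(L) = 3 - L*(15 + L)/9 (A(L) = 3 - (L + 0)*(L + 15)/9 = 3 - L*(15 + L)/9)
r(p, M) = 9/2 - 5*p/2 - p**2/6 + 3*M/2 (r(p, M) = 3*(M + (3 - 5*p/3 - p**2/9))/2 = 3*(3 + M - 5*p/3 - p**2/9)/2 = 9/2 - 5*p/2 - p**2/6 + 3*M/2)
(395084 + o(534))/(265305 + r(250, n)) = (395084 + 558)/(265305 + (9/2 - 5/2*250 - 1/6*250**2 + (3/2)*254)) = 395642/(265305 + (9/2 - 625 - 1/6*62500 + 381)) = 395642/(265305 + (9/2 - 625 - 31250/3 + 381)) = 395642/(265305 - 63937/6) = 395642/(1527893/6) = 395642*(6/1527893) = 2373852/1527893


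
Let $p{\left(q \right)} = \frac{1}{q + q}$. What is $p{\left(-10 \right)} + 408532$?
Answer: $\frac{8170639}{20} \approx 4.0853 \cdot 10^{5}$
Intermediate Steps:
$p{\left(q \right)} = \frac{1}{2 q}$
$p{\left(-10 \right)} + 408532 = \frac{1}{2 \left(-10\right)} + 408532 = \frac{1}{2} \left(- \frac{1}{10}\right) + 408532 = - \frac{1}{20} + 408532 = \frac{8170639}{20}$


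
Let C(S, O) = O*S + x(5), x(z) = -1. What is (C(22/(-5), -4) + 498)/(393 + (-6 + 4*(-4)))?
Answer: 2573/1855 ≈ 1.3871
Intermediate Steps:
C(S, O) = -1 + O*S (C(S, O) = O*S - 1 = -1 + O*S)
(C(22/(-5), -4) + 498)/(393 + (-6 + 4*(-4))) = ((-1 - 88/(-5)) + 498)/(393 + (-6 + 4*(-4))) = ((-1 - 88*(-1)/5) + 498)/(393 + (-6 - 16)) = ((-1 - 4*(-22/5)) + 498)/(393 - 22) = ((-1 + 88/5) + 498)/371 = (83/5 + 498)*(1/371) = (2573/5)*(1/371) = 2573/1855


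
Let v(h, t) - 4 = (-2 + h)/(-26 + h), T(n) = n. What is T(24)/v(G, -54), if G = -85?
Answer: 296/59 ≈ 5.0170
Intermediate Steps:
v(h, t) = 4 + (-2 + h)/(-26 + h)
T(24)/v(G, -54) = 24/(((-106 + 5*(-85))/(-26 - 85))) = 24/(((-106 - 425)/(-111))) = 24/((-1/111*(-531))) = 24/(177/37) = 24*(37/177) = 296/59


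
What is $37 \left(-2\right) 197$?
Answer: $-14578$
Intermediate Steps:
$37 \left(-2\right) 197 = \left(-74\right) 197 = -14578$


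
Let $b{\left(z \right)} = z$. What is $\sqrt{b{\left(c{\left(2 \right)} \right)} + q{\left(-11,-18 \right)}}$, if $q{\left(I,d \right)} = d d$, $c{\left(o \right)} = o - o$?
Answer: $18$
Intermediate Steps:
$c{\left(o \right)} = 0$
$q{\left(I,d \right)} = d^{2}$
$\sqrt{b{\left(c{\left(2 \right)} \right)} + q{\left(-11,-18 \right)}} = \sqrt{0 + \left(-18\right)^{2}} = \sqrt{0 + 324} = \sqrt{324} = 18$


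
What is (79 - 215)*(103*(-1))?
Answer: 14008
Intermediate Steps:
(79 - 215)*(103*(-1)) = -136*(-103) = 14008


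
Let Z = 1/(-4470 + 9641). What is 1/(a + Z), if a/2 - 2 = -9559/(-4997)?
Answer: 25839487/202222123 ≈ 0.12778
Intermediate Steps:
a = 39106/4997 (a = 4 + 2*(-9559/(-4997)) = 4 + 2*(-9559*(-1/4997)) = 4 + 2*(9559/4997) = 4 + 19118/4997 = 39106/4997 ≈ 7.8259)
Z = 1/5171 ≈ 0.00019339
1/(a + Z) = 1/(39106/4997 + 1/5171) = 1/(202222123/25839487) = 25839487/202222123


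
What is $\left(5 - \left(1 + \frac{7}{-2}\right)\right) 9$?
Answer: $\frac{135}{2} \approx 67.5$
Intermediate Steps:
$\left(5 - \left(1 + \frac{7}{-2}\right)\right) 9 = \left(5 - - \frac{5}{2}\right) 9 = \left(5 + \left(-1 + \frac{7}{2}\right)\right) 9 = \left(5 + \frac{5}{2}\right) 9 = \frac{15}{2} \cdot 9 = \frac{135}{2}$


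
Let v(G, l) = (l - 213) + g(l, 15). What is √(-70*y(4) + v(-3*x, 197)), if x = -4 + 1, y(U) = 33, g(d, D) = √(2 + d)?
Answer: √(-2326 + √199) ≈ 48.082*I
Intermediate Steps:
x = -3
v(G, l) = -213 + l + √(2 + l) (v(G, l) = (l - 213) + √(2 + l) = (-213 + l) + √(2 + l) = -213 + l + √(2 + l))
√(-70*y(4) + v(-3*x, 197)) = √(-70*33 + (-213 + 197 + √(2 + 197))) = √(-2310 + (-213 + 197 + √199)) = √(-2310 + (-16 + √199)) = √(-2326 + √199)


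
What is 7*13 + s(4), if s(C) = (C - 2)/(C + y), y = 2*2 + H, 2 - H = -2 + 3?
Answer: 821/9 ≈ 91.222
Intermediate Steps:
H = 1 (H = 2 - (-2 + 3) = 2 - 1*1 = 2 - 1 = 1)
y = 5 (y = 2*2 + 1 = 4 + 1 = 5)
s(C) = (-2 + C)/(5 + C) (s(C) = (C - 2)/(C + 5) = (-2 + C)/(5 + C))
7*13 + s(4) = 7*13 + (-2 + 4)/(5 + 4) = 91 + 2/9 = 821/9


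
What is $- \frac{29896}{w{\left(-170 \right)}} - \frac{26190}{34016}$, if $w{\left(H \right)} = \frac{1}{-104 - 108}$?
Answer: $\frac{107795874521}{17008} \approx 6.338 \cdot 10^{6}$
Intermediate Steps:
$w{\left(H \right)} = - \frac{1}{212}$ ($w{\left(H \right)} = \frac{1}{-212} = - \frac{1}{212}$)
$- \frac{29896}{w{\left(-170 \right)}} - \frac{26190}{34016} = - \frac{29896}{- \frac{1}{212}} - \frac{26190}{34016} = \left(-29896\right) \left(-212\right) - \frac{13095}{17008} = 6337952 - \frac{13095}{17008} = \frac{107795874521}{17008}$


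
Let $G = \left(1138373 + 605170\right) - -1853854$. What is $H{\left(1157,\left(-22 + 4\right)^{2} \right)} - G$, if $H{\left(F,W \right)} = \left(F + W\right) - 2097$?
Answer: $-3598013$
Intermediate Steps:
$H{\left(F,W \right)} = -2097 + F + W$
$G = 3597397$ ($G = 1743543 + 1853854 = 3597397$)
$H{\left(1157,\left(-22 + 4\right)^{2} \right)} - G = \left(-2097 + 1157 + \left(-22 + 4\right)^{2}\right) - 3597397 = \left(-2097 + 1157 + \left(-18\right)^{2}\right) - 3597397 = \left(-2097 + 1157 + 324\right) - 3597397 = -616 - 3597397 = -3598013$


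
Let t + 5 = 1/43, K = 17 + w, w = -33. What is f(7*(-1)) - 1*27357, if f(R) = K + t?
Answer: -1177253/43 ≈ -27378.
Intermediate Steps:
K = -16 (K = 17 - 33 = -16)
t = -214/43 (t = -5 + 1/43 = -214/43 ≈ -4.9767)
f(R) = -902/43 (f(R) = -16 - 214/43 = -902/43)
f(7*(-1)) - 1*27357 = -902/43 - 1*27357 = -902/43 - 27357 = -1177253/43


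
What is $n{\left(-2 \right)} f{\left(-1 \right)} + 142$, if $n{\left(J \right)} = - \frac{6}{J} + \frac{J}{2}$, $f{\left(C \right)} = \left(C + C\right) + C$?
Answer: $136$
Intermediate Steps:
$f{\left(C \right)} = 3 C$ ($f{\left(C \right)} = 2 C + C = 3 C$)
$n{\left(J \right)} = \frac{J}{2} - \frac{6}{J}$ ($n{\left(J \right)} = - \frac{6}{J} + J \frac{1}{2} = - \frac{6}{J} + \frac{J}{2} = \frac{J}{2} - \frac{6}{J}$)
$n{\left(-2 \right)} f{\left(-1 \right)} + 142 = \left(\frac{1}{2} \left(-2\right) - \frac{6}{-2}\right) 3 \left(-1\right) + 142 = \left(-1 - -3\right) \left(-3\right) + 142 = \left(-1 + 3\right) \left(-3\right) + 142 = 2 \left(-3\right) + 142 = -6 + 142 = 136$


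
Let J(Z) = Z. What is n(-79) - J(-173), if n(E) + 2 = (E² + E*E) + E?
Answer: 12574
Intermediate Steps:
n(E) = -2 + E + 2*E² (n(E) = -2 + ((E² + E*E) + E) = -2 + ((E² + E²) + E) = -2 + (2*E² + E) = -2 + (E + 2*E²) = -2 + E + 2*E²)
n(-79) - J(-173) = (-2 - 79 + 2*(-79)²) - 1*(-173) = (-2 - 79 + 2*6241) + 173 = (-2 - 79 + 12482) + 173 = 12401 + 173 = 12574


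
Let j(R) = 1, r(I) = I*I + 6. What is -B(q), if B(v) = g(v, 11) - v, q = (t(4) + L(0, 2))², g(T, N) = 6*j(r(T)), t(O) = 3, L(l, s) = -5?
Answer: -2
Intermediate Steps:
r(I) = 6 + I² (r(I) = I² + 6 = 6 + I²)
g(T, N) = 6 (g(T, N) = 6*1 = 6)
q = 4 (q = (3 - 5)² = (-2)² = 4)
B(v) = 6 - v
-B(q) = -(6 - 1*4) = -(6 - 4) = -1*2 = -2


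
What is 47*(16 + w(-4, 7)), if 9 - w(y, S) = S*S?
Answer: -1128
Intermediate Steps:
w(y, S) = 9 - S**2 (w(y, S) = 9 - S*S = 9 - S**2)
47*(16 + w(-4, 7)) = 47*(16 + (9 - 1*7**2)) = 47*(16 + (9 - 1*49)) = 47*(16 + (9 - 49)) = 47*(16 - 40) = 47*(-24) = -1128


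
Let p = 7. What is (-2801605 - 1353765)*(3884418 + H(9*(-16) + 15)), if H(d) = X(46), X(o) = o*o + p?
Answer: -16150015875170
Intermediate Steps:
X(o) = 7 + o**2 (X(o) = o*o + 7 = o**2 + 7 = 7 + o**2)
H(d) = 2123 (H(d) = 7 + 46**2 = 7 + 2116 = 2123)
(-2801605 - 1353765)*(3884418 + H(9*(-16) + 15)) = (-2801605 - 1353765)*(3884418 + 2123) = -4155370*3886541 = -16150015875170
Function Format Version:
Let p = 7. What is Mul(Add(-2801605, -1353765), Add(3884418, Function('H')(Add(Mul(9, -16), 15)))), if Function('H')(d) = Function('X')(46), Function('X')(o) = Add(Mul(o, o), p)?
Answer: -16150015875170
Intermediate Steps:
Function('X')(o) = Add(7, Pow(o, 2)) (Function('X')(o) = Add(Mul(o, o), 7) = Add(Pow(o, 2), 7) = Add(7, Pow(o, 2)))
Function('H')(d) = 2123 (Function('H')(d) = Add(7, Pow(46, 2)) = Add(7, 2116) = 2123)
Mul(Add(-2801605, -1353765), Add(3884418, Function('H')(Add(Mul(9, -16), 15)))) = Mul(Add(-2801605, -1353765), Add(3884418, 2123)) = Mul(-4155370, 3886541) = -16150015875170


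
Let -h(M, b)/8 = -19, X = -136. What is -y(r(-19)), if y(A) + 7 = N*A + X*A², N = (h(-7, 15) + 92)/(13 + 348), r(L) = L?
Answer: 933201/19 ≈ 49116.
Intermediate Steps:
h(M, b) = 152 (h(M, b) = -8*(-19) = 152)
N = 244/361 (N = (152 + 92)/(13 + 348) = 244/361 ≈ 0.67590)
y(A) = -7 - 136*A² + 244*A/361 (y(A) = -7 + (244*A/361 - 136*A²) = -7 + (-136*A² + 244*A/361) = -7 - 136*A² + 244*A/361)
-y(r(-19)) = -(-7 - 136*(-19)² + (244/361)*(-19)) = -(-7 - 136*361 - 244/19) = -(-7 - 49096 - 244/19) = -1*(-933201/19) = 933201/19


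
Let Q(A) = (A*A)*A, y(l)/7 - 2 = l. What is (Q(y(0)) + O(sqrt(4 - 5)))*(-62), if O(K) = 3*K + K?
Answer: -170128 - 248*I ≈ -1.7013e+5 - 248.0*I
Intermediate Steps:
y(l) = 14 + 7*l
Q(A) = A**3 (Q(A) = A**2*A = A**3)
O(K) = 4*K
(Q(y(0)) + O(sqrt(4 - 5)))*(-62) = ((14 + 7*0)**3 + 4*sqrt(4 - 5))*(-62) = ((14 + 0)**3 + 4*sqrt(-1))*(-62) = (14**3 + 4*I)*(-62) = (2744 + 4*I)*(-62) = -170128 - 248*I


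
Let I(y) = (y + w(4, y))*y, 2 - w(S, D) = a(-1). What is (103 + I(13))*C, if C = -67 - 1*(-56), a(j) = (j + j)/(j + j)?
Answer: -3135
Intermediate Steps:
a(j) = 1 (a(j) = (2*j)/((2*j)) = (2*j)*(1/(2*j)) = 1)
w(S, D) = 1 (w(S, D) = 2 - 1*1 = 2 - 1 = 1)
I(y) = y*(1 + y) (I(y) = (y + 1)*y = (1 + y)*y = y*(1 + y))
C = -11 (C = -67 + 56 = -11)
(103 + I(13))*C = (103 + 13*(1 + 13))*(-11) = (103 + 13*14)*(-11) = (103 + 182)*(-11) = 285*(-11) = -3135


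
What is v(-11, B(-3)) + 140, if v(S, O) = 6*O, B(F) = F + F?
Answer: 104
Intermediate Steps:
B(F) = 2*F
v(-11, B(-3)) + 140 = 6*(2*(-3)) + 140 = 6*(-6) + 140 = -36 + 140 = 104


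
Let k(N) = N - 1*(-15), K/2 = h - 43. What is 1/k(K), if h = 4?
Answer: -1/63 ≈ -0.015873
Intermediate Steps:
K = -78 (K = 2*(4 - 43) = 2*(-39) = -78)
k(N) = 15 + N (k(N) = N + 15 = 15 + N)
1/k(K) = 1/(15 - 78) = 1/(-63) = -1/63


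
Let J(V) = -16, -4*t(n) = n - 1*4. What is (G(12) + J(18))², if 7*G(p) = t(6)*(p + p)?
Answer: 15376/49 ≈ 313.80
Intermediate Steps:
t(n) = 1 - n/4 (t(n) = -(n - 1*4)/4 = -(n - 4)/4 = -(-4 + n)/4 = 1 - n/4)
G(p) = -p/7 (G(p) = ((1 - ¼*6)*(p + p))/7 = ((1 - 3/2)*(2*p))/7 = (-p)/7 = -p/7)
(G(12) + J(18))² = (-⅐*12 - 16)² = (-12/7 - 16)² = (-124/7)² = 15376/49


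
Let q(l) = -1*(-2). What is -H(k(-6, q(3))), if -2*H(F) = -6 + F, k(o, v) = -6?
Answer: -6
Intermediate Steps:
q(l) = 2
H(F) = 3 - F/2 (H(F) = -(-6 + F)/2 = 3 - F/2)
-H(k(-6, q(3))) = -(3 - 1/2*(-6)) = -(3 + 3) = -1*6 = -6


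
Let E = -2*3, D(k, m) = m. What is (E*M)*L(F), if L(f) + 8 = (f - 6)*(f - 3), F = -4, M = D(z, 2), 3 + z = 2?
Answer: -744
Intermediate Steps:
z = -1 (z = -3 + 2 = -1)
M = 2
E = -6
L(f) = -8 + (-6 + f)*(-3 + f) (L(f) = -8 + (f - 6)*(f - 3) = -8 + (-6 + f)*(-3 + f))
(E*M)*L(F) = (-6*2)*(10 + (-4)**2 - 9*(-4)) = -12*(10 + 16 + 36) = -12*62 = -744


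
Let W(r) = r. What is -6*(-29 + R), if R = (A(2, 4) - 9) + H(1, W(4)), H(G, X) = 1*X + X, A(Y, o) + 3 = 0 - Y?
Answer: 210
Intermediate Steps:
A(Y, o) = -3 - Y (A(Y, o) = -3 + (0 - Y) = -3 - Y)
H(G, X) = 2*X (H(G, X) = X + X = 2*X)
R = -6 (R = ((-3 - 1*2) - 9) + 2*4 = ((-3 - 2) - 9) + 8 = (-5 - 9) + 8 = -14 + 8 = -6)
-6*(-29 + R) = -6*(-29 - 6) = -6*(-35) = 210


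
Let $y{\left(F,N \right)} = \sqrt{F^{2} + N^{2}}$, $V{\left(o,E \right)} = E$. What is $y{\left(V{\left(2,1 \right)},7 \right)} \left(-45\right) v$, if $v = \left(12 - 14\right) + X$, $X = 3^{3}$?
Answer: $- 5625 \sqrt{2} \approx -7955.0$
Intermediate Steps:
$X = 27$
$v = 25$ ($v = \left(12 - 14\right) + 27 = -2 + 27 = 25$)
$y{\left(V{\left(2,1 \right)},7 \right)} \left(-45\right) v = \sqrt{1^{2} + 7^{2}} \left(-45\right) 25 = \sqrt{1 + 49} \left(-45\right) 25 = \sqrt{50} \left(-45\right) 25 = 5 \sqrt{2} \left(-45\right) 25 = - 225 \sqrt{2} \cdot 25 = - 5625 \sqrt{2}$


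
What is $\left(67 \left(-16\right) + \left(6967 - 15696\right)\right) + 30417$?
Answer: $20616$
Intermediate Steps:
$\left(67 \left(-16\right) + \left(6967 - 15696\right)\right) + 30417 = \left(-1072 + \left(6967 - 15696\right)\right) + 30417 = \left(-1072 - 8729\right) + 30417 = -9801 + 30417 = 20616$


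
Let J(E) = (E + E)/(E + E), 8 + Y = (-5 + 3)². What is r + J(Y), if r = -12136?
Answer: -12135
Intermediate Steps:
Y = -4 (Y = -8 + (-5 + 3)² = -8 + (-2)² = -8 + 4 = -4)
J(E) = 1 (J(E) = (2*E)/((2*E)) = (2*E)*(1/(2*E)) = 1)
r + J(Y) = -12136 + 1 = -12135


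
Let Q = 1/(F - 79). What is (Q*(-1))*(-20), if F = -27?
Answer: -10/53 ≈ -0.18868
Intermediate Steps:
Q = -1/106 (Q = 1/(-27 - 79) = 1/(-106) = -1/106 ≈ -0.0094340)
(Q*(-1))*(-20) = -1/106*(-1)*(-20) = (1/106)*(-20) = -10/53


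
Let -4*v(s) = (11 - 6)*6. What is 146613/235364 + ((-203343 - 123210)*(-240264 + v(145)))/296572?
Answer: 9233513760549957/34901186104 ≈ 2.6456e+5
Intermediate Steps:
v(s) = -15/2 (v(s) = -(11 - 6)*6/4 = -5*6/4 = -1/4*30 = -15/2)
146613/235364 + ((-203343 - 123210)*(-240264 + v(145)))/296572 = 146613/235364 + ((-203343 - 123210)*(-240264 - 15/2))/296572 = 146613*(1/235364) - 326553*(-480543/2)*(1/296572) = 146613/235364 + (156922758279/2)*(1/296572) = 146613/235364 + 156922758279/593144 = 9233513760549957/34901186104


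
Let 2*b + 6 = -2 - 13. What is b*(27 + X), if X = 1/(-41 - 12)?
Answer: -15015/53 ≈ -283.30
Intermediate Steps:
b = -21/2 (b = -3 + (-2 - 13)/2 = -3 + (½)*(-15) = -3 - 15/2 = -21/2 ≈ -10.500)
X = -1/53 (X = 1/(-53) = -1/53 ≈ -0.018868)
b*(27 + X) = -21*(27 - 1/53)/2 = -21/2*1430/53 = -15015/53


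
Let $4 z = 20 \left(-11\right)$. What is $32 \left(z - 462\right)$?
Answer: $-16544$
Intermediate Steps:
$z = -55$ ($z = \frac{20 \left(-11\right)}{4} = \frac{1}{4} \left(-220\right) = -55$)
$32 \left(z - 462\right) = 32 \left(-55 - 462\right) = 32 \left(-517\right) = -16544$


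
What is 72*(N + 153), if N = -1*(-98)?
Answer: 18072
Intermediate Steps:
N = 98
72*(N + 153) = 72*(98 + 153) = 72*251 = 18072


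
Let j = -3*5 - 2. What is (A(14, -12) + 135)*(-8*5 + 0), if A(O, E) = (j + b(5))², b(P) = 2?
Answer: -14400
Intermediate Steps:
j = -17 (j = -15 - 2 = -17)
A(O, E) = 225 (A(O, E) = (-17 + 2)² = (-15)² = 225)
(A(14, -12) + 135)*(-8*5 + 0) = (225 + 135)*(-8*5 + 0) = 360*(-40 + 0) = 360*(-40) = -14400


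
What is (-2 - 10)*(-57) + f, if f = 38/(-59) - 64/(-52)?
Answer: 525078/767 ≈ 684.59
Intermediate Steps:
f = 450/767 (f = 38*(-1/59) - 64*(-1/52) = -38/59 + 16/13 = 450/767 ≈ 0.58670)
(-2 - 10)*(-57) + f = (-2 - 10)*(-57) + 450/767 = -12*(-57) + 450/767 = 684 + 450/767 = 525078/767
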